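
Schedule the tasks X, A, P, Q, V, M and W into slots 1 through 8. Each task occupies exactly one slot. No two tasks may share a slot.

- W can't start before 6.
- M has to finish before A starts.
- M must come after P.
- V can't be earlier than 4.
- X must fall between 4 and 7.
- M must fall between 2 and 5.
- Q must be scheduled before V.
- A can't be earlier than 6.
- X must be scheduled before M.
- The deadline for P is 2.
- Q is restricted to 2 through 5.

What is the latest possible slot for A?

A is available from 6.
A at 8 is achievable: W -> 6; A -> 8; Q -> 2; X -> 4; P -> 1; V -> 7; M -> 5.

8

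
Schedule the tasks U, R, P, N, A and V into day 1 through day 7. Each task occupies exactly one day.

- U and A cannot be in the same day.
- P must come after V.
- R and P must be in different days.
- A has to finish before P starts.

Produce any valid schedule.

A -> day 1, R -> day 1, P -> day 2, N -> day 1, U -> day 2, V -> day 1

Checking: V(day 1) before P(day 2); A(day 1) before P(day 2); R(day 1) != P(day 2); U(day 2) != A(day 1).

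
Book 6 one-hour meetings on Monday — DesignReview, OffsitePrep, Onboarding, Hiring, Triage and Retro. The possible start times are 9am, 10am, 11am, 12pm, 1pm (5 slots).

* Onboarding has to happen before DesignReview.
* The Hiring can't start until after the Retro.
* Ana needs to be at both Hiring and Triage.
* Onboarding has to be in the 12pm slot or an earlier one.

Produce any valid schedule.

Onboarding -> 9am, DesignReview -> 10am, Hiring -> 10am, Triage -> 9am, Retro -> 9am, OffsitePrep -> 9am

Checking: Retro(9am) before Hiring(10am); Onboarding(9am) before DesignReview(10am); Hiring(10am) != Triage(9am); Onboarding=9am in [9am,12pm].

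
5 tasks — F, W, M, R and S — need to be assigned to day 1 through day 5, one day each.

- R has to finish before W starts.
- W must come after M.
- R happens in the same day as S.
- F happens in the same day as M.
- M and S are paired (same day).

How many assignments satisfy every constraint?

Splitting on F: it can be day 1 (4), day 2 (3), day 3 (2), day 4 (1). Listing each branch's schedules as (W, M, R, S) by day number:
F=day 1: (2,1,1,1) (3,1,1,1) (4,1,1,1) (5,1,1,1) — 4.
F=day 2: (3,2,2,2) (4,2,2,2) (5,2,2,2) — 3.
F=day 3: (4,3,3,3) (5,3,3,3) — 2.
F=day 4: (5,4,4,4) — 1.
Summing: 4 + 3 + 2 + 1 = 10.

10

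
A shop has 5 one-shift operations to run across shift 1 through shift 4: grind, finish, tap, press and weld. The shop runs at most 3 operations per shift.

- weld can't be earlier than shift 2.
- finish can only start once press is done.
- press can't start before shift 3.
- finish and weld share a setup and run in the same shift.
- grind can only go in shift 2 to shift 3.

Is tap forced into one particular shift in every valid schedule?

tap can be shift 1 (e.g. weld -> shift 4, press -> shift 3, grind -> shift 2, tap -> shift 1, finish -> shift 4) or shift 2 (e.g. press=shift 3, weld=shift 4, finish=shift 4, grind=shift 2, tap=shift 2).

No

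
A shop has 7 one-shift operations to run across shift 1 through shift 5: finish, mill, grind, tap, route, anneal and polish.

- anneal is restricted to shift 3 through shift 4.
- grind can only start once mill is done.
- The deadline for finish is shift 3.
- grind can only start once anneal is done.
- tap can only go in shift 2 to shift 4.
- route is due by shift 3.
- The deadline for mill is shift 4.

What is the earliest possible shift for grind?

shift 4

Precedence pushes grind to at least shift 4.
grind at shift 4 is achievable: grind=shift 4, polish=shift 1, finish=shift 1, route=shift 1, anneal=shift 3, tap=shift 2, mill=shift 1.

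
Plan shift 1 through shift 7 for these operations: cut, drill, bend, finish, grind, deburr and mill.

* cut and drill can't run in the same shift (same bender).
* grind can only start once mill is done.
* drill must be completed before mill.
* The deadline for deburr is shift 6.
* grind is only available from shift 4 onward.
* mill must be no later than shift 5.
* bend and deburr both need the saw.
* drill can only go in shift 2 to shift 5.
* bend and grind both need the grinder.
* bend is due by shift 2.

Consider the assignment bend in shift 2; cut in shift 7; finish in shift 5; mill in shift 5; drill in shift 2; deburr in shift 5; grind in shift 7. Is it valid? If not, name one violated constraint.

drill must be completed before mill — holds.
bend is due by shift 2 — holds.
mill must be no later than shift 5 — holds.
The deadline for deburr is shift 6 — holds.
drill can only go in shift 2 to shift 5 — holds.
grind can only start once mill is done — holds.
bend and grind both need the grinder — holds.
cut and drill can't run in the same shift (same bender) — holds.
grind is only available from shift 4 onward — holds.
bend and deburr both need the saw — holds.

Yes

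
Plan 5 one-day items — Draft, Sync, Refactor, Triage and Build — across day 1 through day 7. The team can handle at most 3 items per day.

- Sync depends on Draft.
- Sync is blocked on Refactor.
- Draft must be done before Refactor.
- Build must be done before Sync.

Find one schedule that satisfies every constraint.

Triage=day 1; Sync=day 3; Draft=day 1; Refactor=day 2; Build=day 1

Checking: Build(day 1) before Sync(day 3); Draft(day 1) before Refactor(day 2); Draft(day 1) before Sync(day 3); Refactor(day 2) before Sync(day 3); max 3 per day (cap 3).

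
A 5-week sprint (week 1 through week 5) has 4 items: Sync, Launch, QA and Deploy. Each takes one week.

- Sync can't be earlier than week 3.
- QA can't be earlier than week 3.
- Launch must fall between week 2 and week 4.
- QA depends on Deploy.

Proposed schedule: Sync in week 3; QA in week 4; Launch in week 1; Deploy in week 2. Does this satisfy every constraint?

Invalid. Launch must fall between week 2 and week 4.

Sync can't be earlier than week 3 — holds.
QA depends on Deploy — holds.
Launch must fall between week 2 and week 4 — violated.
QA can't be earlier than week 3 — holds.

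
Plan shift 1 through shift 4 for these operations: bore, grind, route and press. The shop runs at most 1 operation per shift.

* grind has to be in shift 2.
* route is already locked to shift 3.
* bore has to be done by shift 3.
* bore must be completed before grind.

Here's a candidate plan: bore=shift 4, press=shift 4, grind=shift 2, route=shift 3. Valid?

No. bore has to be done by shift 3 is not satisfied.

The shop runs at most 1 operation per shift — violated.
bore must be completed before grind — violated.
grind has to be in shift 2 — holds.
route is already locked to shift 3 — holds.
bore has to be done by shift 3 — violated.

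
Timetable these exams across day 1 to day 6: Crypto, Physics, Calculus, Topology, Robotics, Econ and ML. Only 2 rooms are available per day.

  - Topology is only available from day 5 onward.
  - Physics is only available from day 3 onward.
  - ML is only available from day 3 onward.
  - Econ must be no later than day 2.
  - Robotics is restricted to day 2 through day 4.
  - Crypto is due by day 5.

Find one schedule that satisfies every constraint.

Econ -> day 1, Calculus -> day 2, Physics -> day 3, Robotics -> day 2, ML -> day 3, Topology -> day 5, Crypto -> day 1

Checking: Crypto=day 1 in [day 1,day 5]; Physics=day 3 in [day 3,day 6]; ML=day 3 in [day 3,day 6]; Topology=day 5 in [day 5,day 6]; Robotics=day 2 in [day 2,day 4]; Econ=day 1 in [day 1,day 2]; max 2 per day (cap 2).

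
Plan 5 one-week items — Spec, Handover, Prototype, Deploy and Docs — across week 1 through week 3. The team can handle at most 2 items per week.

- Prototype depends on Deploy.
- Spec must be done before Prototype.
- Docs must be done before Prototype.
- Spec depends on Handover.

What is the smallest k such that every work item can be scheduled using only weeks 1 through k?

The precedence chain requires at least 3 distinct weeks.
With at most 2 per week and 5 work items, at least 3 weeks are needed.
3 works (last occupied week: week 3): for example Handover=week 1; Docs=week 2; Prototype=week 3; Spec=week 2; Deploy=week 1.

3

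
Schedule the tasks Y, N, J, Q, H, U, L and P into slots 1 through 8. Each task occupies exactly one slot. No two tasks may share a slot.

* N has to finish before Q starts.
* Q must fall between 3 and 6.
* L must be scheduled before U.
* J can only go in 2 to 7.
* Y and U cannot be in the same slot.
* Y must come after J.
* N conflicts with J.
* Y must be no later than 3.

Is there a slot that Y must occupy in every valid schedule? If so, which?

Precedence pushes Y to at least 3; Y's own window allows nothing later than 3.
So Y is pinned to 3.

3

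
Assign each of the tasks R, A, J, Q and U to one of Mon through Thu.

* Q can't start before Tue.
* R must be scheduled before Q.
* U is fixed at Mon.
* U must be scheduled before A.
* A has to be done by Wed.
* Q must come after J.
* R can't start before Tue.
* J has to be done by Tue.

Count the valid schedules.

Splitting on R: it can be Tue (8), Wed (4). Listing each branch's schedules as (A, J, Q, U):
R=Tue: (Tue,Mon,Wed,Mon) (Tue,Mon,Thu,Mon) (Tue,Tue,Wed,Mon) (Tue,Tue,Thu,Mon) (Wed,Mon,Wed,Mon) (Wed,Mon,Thu,Mon) (Wed,Tue,Wed,Mon) (Wed,Tue,Thu,Mon) — 8.
R=Wed: (Tue,Mon,Thu,Mon) (Tue,Tue,Thu,Mon) (Wed,Mon,Thu,Mon) (Wed,Tue,Thu,Mon) — 4.
Summing: 8 + 4 = 12.

12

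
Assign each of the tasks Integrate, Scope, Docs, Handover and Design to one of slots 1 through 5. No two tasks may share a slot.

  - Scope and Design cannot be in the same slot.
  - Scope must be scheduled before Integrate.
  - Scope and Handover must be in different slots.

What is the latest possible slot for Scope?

Downstream work caps Scope at 4.
Scope at 4 is achievable: Scope in 4; Integrate in 5; Design in 3; Docs in 1; Handover in 2.

4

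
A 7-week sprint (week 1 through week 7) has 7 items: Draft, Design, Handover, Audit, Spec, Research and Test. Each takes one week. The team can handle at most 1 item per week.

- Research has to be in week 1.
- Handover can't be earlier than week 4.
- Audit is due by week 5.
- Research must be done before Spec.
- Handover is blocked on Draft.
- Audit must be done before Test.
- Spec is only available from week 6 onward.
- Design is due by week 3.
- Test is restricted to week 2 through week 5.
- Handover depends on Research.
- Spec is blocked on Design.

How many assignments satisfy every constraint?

Splitting on Draft: it can be week 2 (2), week 3 (2), week 4 (4), week 5 (4). Listing each branch's schedules as (Design, Handover, Audit, Spec, Research, Test) by week number:
Draft=week 2: (3,6,4,7,1,5) (3,7,4,6,1,5) — 2.
Draft=week 3: (2,6,4,7,1,5) (2,7,4,6,1,5) — 2.
Draft=week 4: (2,6,3,7,1,5) (2,7,3,6,1,5) (3,6,2,7,1,5) (3,7,2,6,1,5) — 4.
Draft=week 5: (2,6,3,7,1,4) (2,7,3,6,1,4) (3,6,2,7,1,4) (3,7,2,6,1,4) — 4.
Summing: 2 + 2 + 4 + 4 = 12.

12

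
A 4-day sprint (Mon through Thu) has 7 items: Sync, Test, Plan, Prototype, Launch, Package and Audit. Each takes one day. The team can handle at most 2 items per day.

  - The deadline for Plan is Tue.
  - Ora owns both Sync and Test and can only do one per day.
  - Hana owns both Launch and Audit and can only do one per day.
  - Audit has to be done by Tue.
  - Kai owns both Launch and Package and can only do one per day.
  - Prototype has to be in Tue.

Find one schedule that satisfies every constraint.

Sync=Tue, Prototype=Tue, Launch=Wed, Audit=Mon, Plan=Mon, Test=Wed, Package=Thu

Checking: Sync(Tue) != Test(Wed); Launch(Wed) != Audit(Mon); Launch(Wed) != Package(Thu); Audit=Mon in [Mon,Tue]; Plan=Mon in [Mon,Tue]; Prototype=Tue in [Tue,Tue]; max 2 per day (cap 2).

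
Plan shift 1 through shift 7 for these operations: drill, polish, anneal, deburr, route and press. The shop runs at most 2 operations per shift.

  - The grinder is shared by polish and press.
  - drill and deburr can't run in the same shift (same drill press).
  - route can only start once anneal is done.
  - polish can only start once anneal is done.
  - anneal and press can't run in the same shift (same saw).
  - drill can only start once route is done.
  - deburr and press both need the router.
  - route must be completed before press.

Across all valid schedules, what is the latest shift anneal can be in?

Downstream work caps anneal at shift 5.
anneal at shift 5 is achievable: route in shift 6, anneal in shift 5, deburr in shift 1, polish in shift 6, press in shift 7, drill in shift 7.

shift 5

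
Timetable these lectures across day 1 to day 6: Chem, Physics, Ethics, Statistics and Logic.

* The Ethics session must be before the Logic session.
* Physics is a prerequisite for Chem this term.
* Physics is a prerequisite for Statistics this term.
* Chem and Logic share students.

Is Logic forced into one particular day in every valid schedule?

No

Logic can be day 2 (e.g. Ethics in day 1, Physics in day 1, Logic in day 2, Chem in day 3, Statistics in day 2) or day 3 (e.g. Logic=day 3, Ethics=day 1, Chem=day 2, Statistics=day 2, Physics=day 1).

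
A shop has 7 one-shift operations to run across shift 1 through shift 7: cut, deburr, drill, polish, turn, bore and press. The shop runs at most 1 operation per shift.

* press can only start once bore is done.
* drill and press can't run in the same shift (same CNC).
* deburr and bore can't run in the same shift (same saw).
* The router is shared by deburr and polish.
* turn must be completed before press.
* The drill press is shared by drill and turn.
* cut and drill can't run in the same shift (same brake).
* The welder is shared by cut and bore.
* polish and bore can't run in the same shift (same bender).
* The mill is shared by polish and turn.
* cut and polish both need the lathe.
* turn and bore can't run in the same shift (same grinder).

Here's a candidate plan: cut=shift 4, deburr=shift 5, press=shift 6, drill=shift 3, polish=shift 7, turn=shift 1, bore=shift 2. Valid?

The welder is shared by cut and bore — holds.
press can only start once bore is done — holds.
polish and bore can't run in the same shift (same bender) — holds.
turn must be completed before press — holds.
cut and drill can't run in the same shift (same brake) — holds.
turn and bore can't run in the same shift (same grinder) — holds.
cut and polish both need the lathe — holds.
The router is shared by deburr and polish — holds.
deburr and bore can't run in the same shift (same saw) — holds.
The shop runs at most 1 operation per shift — holds.
The mill is shared by polish and turn — holds.
drill and press can't run in the same shift (same CNC) — holds.
The drill press is shared by drill and turn — holds.

Yes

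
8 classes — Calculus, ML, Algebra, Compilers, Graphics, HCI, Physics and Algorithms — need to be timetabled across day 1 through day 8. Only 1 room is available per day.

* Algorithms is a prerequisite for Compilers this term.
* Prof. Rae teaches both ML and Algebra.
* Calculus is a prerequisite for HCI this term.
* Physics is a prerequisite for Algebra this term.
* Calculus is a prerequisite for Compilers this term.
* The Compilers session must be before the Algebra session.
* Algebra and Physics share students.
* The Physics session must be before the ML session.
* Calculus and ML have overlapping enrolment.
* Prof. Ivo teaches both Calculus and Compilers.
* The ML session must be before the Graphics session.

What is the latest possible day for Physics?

day 5

Downstream work caps Physics at day 6.
Physics at day 5 is achievable: ML in day 6; Calculus in day 1; Physics in day 5; Compilers in day 3; Algorithms in day 2; HCI in day 4; Algebra in day 7; Graphics in day 8.
Nothing later works — the conflict and capacity constraints rule out every day after day 5.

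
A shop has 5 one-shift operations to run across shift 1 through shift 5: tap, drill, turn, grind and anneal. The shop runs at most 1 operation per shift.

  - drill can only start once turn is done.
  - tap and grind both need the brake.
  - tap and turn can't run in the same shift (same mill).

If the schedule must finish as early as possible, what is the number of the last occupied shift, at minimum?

The precedence chain requires at least 2 distinct shifts.
With at most 1 per shift and 5 operations, at least 5 shifts are needed.
5 works (last occupied shift: shift 5): for example anneal -> shift 5; grind -> shift 4; turn -> shift 1; tap -> shift 3; drill -> shift 2.

5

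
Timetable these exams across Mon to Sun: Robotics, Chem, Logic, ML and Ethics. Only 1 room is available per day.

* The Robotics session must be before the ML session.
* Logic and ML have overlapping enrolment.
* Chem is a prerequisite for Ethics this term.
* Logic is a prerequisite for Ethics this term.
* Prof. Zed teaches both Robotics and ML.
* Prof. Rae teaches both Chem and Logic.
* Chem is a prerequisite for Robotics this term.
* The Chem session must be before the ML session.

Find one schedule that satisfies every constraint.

Robotics in Tue, ML in Wed, Ethics in Fri, Logic in Thu, Chem in Mon

Checking: Chem(Mon) before ML(Wed); Chem(Mon) before Ethics(Fri); Chem(Mon) before Robotics(Tue); Logic(Thu) before Ethics(Fri); Robotics(Tue) before ML(Wed); Robotics(Tue) != ML(Wed); Chem(Mon) != Logic(Thu); Logic(Thu) != ML(Wed); max 1 per day (cap 1).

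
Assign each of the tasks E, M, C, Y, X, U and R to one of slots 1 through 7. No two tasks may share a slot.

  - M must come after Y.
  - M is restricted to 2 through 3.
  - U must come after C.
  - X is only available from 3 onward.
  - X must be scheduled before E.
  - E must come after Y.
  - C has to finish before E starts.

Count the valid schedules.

59

Splitting on E: it can be 5 (8), 6 (21), 7 (30). Listing each branch's schedules as (M, C, Y, X, U, R):
E=5: (2,3,1,4,6,7) (2,3,1,4,7,6) (2,4,1,3,6,7) (2,4,1,3,7,6) (3,1,2,4,6,7) (3,1,2,4,7,6) (3,2,1,4,6,7) (3,2,1,4,7,6) — 8.
E=6: (2,3,1,4,5,7) (2,3,1,4,7,5) (2,3,1,5,4,7) (2,3,1,5,7,4) (2,4,1,3,5,7) (2,4,1,3,7,5) (2,4,1,5,7,3) (2,5,1,3,7,4) (2,5,1,4,7,3) (3,1,2,4,5,7) (3,1,2,4,7,5) (3,1,2,5,4,7) (3,1,2,5,7,4) (3,2,1,4,5,7) (3,2,1,4,7,5) (3,2,1,5,4,7) (3,2,1,5,7,4) (3,4,1,5,7,2) (3,4,2,5,7,1) (3,5,1,4,7,2) (3,5,2,4,7,1) — 21.
E=7: (2,3,1,4,5,6) (2,3,1,4,6,5) (2,3,1,5,4,6) (2,3,1,5,6,4) (2,3,1,6,4,5) (2,3,1,6,5,4) (2,4,1,3,5,6) (2,4,1,3,6,5) (2,4,1,5,6,3) (2,4,1,6,5,3) (2,5,1,3,6,4) (2,5,1,4,6,3) (3,1,2,4,5,6) (3,1,2,4,6,5) (3,1,2,5,4,6) (3,1,2,5,6,4) (3,1,2,6,4,5) (3,1,2,6,5,4) (3,2,1,4,5,6) (3,2,1,4,6,5) (3,2,1,5,4,6) (3,2,1,5,6,4) (3,2,1,6,4,5) (3,2,1,6,5,4) (3,4,1,5,6,2) (3,4,1,6,5,2) (3,4,2,5,6,1) (3,4,2,6,5,1) (3,5,1,4,6,2) (3,5,2,4,6,1) — 30.
Summing: 8 + 21 + 30 = 59.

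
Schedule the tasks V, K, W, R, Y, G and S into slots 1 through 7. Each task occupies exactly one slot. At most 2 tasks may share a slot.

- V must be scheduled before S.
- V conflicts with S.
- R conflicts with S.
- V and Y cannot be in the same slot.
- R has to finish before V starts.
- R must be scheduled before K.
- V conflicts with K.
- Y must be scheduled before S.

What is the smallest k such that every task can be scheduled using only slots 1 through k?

The precedence chain requires at least 3 distinct slots.
With at most 2 per slot and 7 tasks, at least 4 slots are needed.
4 works (last occupied slot: 4): for example K=3; S=3; R=1; G=4; Y=1; V=2; W=2.

4 slots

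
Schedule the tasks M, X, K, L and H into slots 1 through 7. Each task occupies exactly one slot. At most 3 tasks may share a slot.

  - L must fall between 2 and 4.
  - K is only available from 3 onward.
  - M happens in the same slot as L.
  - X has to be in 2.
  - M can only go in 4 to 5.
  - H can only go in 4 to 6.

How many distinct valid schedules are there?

14

Splitting on K: it can be 3 (3), 4 (2), 5 (3), 6 (3), 7 (3). Listing each branch's schedules as (M, X, L, H):
K=3: (4,2,4,4) (4,2,4,5) (4,2,4,6) — 3.
K=4: (4,2,4,5) (4,2,4,6) — 2.
K=5: (4,2,4,4) (4,2,4,5) (4,2,4,6) — 3.
K=6: (4,2,4,4) (4,2,4,5) (4,2,4,6) — 3.
K=7: (4,2,4,4) (4,2,4,5) (4,2,4,6) — 3.
Summing: 3 + 2 + 3 + 3 + 3 = 14.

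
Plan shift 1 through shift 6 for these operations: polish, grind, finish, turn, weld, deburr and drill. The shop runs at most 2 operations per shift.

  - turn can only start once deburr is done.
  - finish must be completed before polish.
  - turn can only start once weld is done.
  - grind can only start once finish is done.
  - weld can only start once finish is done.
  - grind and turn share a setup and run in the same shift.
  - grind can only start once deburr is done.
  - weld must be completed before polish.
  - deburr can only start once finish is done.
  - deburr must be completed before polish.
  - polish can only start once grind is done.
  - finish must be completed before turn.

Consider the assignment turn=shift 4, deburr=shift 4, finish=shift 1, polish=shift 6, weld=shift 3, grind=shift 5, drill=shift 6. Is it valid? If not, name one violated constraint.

Invalid. grind and turn share a setup and run in the same shift.

grind and turn share a setup and run in the same shift — violated.
weld can only start once finish is done — holds.
grind can only start once deburr is done — holds.
turn can only start once weld is done — holds.
finish must be completed before turn — holds.
weld must be completed before polish — holds.
turn can only start once deburr is done — violated.
deburr can only start once finish is done — holds.
deburr must be completed before polish — holds.
finish must be completed before polish — holds.
The shop runs at most 2 operations per shift — holds.
grind can only start once finish is done — holds.
polish can only start once grind is done — holds.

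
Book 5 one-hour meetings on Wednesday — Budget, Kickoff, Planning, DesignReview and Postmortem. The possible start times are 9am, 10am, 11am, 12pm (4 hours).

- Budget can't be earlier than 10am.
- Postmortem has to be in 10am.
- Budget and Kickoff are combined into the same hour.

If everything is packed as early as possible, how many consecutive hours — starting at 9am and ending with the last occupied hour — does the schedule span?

2

Budget can't be placed before 10am — that is hour 2 counting from 9am — so the schedule must run through at least 2 hours.
2 works (last occupied hour: 10am): for example Postmortem in 10am, Budget in 10am, DesignReview in 9am, Kickoff in 10am, Planning in 9am.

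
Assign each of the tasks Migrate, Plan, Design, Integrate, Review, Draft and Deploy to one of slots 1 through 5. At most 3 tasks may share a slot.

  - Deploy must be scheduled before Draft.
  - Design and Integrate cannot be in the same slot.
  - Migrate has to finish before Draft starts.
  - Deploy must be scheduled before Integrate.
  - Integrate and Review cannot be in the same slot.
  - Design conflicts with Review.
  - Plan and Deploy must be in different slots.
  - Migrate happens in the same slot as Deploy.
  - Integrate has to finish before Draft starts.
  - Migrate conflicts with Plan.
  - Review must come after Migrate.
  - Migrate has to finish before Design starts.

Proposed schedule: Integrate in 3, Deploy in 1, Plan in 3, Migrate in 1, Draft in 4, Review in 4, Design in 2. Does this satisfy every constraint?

Valid

Deploy must be scheduled before Draft — holds.
Migrate has to finish before Draft starts — holds.
Migrate conflicts with Plan — holds.
Design and Integrate cannot be in the same slot — holds.
Plan and Deploy must be in different slots — holds.
Deploy must be scheduled before Integrate — holds.
Design conflicts with Review — holds.
At most 3 tasks may share a slot — holds.
Migrate has to finish before Design starts — holds.
Review must come after Migrate — holds.
Migrate happens in the same slot as Deploy — holds.
Integrate and Review cannot be in the same slot — holds.
Integrate has to finish before Draft starts — holds.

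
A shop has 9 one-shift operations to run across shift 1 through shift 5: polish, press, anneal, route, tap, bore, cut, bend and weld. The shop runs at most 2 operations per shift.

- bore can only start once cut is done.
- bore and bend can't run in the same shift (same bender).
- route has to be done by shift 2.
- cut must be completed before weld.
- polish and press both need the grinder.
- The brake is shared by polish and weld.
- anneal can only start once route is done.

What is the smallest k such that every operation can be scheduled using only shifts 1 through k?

5

The precedence chain requires at least 2 distinct shifts.
With at most 2 per shift and 9 operations, at least 5 shifts are needed.
5 works (last occupied shift: shift 5): for example bore=shift 2; bend=shift 5; route=shift 1; cut=shift 1; press=shift 3; anneal=shift 2; tap=shift 4; polish=shift 4; weld=shift 3.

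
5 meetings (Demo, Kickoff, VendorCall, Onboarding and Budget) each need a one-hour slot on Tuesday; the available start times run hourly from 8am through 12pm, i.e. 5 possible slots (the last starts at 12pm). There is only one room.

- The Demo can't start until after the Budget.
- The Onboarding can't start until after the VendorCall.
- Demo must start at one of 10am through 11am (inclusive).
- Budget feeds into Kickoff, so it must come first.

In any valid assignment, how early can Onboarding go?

9am

Precedence pushes Onboarding to at least 9am.
Onboarding at 9am is achievable: Demo=11am; Onboarding=9am; VendorCall=8am; Budget=10am; Kickoff=12pm.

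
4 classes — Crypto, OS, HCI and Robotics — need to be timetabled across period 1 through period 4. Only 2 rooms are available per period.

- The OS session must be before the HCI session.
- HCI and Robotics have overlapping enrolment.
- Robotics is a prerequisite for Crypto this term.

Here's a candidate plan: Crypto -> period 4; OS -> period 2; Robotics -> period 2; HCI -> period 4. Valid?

Only 2 rooms are available per period — holds.
The OS session must be before the HCI session — holds.
Robotics is a prerequisite for Crypto this term — holds.
HCI and Robotics have overlapping enrolment — holds.

Yes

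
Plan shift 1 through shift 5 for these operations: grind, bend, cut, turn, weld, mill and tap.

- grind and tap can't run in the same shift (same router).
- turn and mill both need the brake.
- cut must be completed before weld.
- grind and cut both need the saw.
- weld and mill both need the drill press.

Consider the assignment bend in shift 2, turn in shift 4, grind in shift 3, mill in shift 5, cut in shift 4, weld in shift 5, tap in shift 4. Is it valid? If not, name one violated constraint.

grind and tap can't run in the same shift (same router) — holds.
grind and cut both need the saw — holds.
cut must be completed before weld — holds.
weld and mill both need the drill press — violated.
turn and mill both need the brake — holds.

No — it violates: weld and mill both need the drill press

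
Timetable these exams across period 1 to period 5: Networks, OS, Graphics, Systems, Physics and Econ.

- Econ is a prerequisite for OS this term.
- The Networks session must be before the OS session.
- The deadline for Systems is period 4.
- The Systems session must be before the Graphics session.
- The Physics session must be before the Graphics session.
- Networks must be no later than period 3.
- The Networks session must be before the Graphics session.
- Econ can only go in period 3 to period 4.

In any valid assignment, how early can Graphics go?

Precedence pushes Graphics to at least period 2.
Graphics at period 2 is achievable: Systems in period 1; Physics in period 1; OS in period 4; Networks in period 1; Econ in period 3; Graphics in period 2.

period 2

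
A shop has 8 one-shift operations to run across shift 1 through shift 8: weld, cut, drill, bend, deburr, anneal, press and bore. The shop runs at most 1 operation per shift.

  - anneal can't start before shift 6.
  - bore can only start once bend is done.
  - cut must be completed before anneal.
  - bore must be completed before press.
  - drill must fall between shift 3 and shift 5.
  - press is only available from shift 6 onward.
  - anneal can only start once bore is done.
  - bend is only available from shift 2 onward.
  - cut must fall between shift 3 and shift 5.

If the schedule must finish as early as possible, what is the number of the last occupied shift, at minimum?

The precedence chain requires at least 3 distinct shifts.
With at most 1 per shift and 8 operations, at least 8 shifts are needed.
anneal can't be placed before shift 6, so the schedule must run through at least shift 6.
8 works (last occupied shift: shift 8): for example deburr in shift 8; bore in shift 5; bend in shift 2; cut in shift 3; drill in shift 4; anneal in shift 6; weld in shift 1; press in shift 7.

8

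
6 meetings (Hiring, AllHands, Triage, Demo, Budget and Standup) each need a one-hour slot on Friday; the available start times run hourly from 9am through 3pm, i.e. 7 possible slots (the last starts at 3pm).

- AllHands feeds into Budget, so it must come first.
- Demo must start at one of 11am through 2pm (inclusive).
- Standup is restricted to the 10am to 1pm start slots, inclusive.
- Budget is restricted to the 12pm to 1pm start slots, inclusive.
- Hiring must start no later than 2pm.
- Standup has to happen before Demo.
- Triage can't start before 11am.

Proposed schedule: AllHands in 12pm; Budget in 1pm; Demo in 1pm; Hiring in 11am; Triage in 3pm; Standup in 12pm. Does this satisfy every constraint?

Budget is restricted to the 12pm to 1pm start slots, inclusive — holds.
Standup is restricted to the 10am to 1pm start slots, inclusive — holds.
Triage can't start before 11am — holds.
Standup has to happen before Demo — holds.
AllHands feeds into Budget, so it must come first — holds.
Demo must start at one of 11am through 2pm (inclusive) — holds.
Hiring must start no later than 2pm — holds.

Yes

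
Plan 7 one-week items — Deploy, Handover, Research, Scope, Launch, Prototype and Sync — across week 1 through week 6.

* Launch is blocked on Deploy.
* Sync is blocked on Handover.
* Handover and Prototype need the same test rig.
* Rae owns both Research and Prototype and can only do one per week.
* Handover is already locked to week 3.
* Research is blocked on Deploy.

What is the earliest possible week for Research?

Precedence pushes Research to at least week 2.
Research at week 2 is achievable: Handover -> week 3; Scope -> week 1; Prototype -> week 1; Deploy -> week 1; Sync -> week 4; Research -> week 2; Launch -> week 2.

week 2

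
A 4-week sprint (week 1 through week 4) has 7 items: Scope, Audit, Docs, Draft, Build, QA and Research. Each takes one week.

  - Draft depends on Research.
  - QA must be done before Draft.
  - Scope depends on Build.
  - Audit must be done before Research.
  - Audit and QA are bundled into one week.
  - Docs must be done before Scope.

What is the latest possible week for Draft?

Precedence pushes Draft to at least week 3.
Draft at week 4 is achievable: QA in week 1, Docs in week 1, Build in week 1, Audit in week 1, Scope in week 2, Research in week 2, Draft in week 4.

week 4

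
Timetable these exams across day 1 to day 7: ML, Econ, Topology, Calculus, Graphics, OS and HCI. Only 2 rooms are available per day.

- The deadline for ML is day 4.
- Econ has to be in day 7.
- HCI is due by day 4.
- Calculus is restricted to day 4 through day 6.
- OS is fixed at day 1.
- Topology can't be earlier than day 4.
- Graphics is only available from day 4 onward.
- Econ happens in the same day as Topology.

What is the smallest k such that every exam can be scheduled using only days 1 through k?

With at most 2 per day and 7 exams, at least 4 days are needed.
Econ can't be placed before day 7, so the schedule must run through at least day 7.
7 works (last occupied day: day 7): for example HCI in day 2, ML in day 1, OS in day 1, Econ in day 7, Graphics in day 4, Topology in day 7, Calculus in day 4.

7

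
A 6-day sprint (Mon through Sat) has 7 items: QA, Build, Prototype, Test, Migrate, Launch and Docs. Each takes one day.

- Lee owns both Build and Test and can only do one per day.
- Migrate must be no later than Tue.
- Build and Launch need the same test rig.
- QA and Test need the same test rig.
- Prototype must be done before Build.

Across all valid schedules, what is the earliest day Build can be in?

Tue

Precedence pushes Build to at least Tue.
Build at Tue is achievable: Migrate=Mon; QA=Mon; Launch=Mon; Prototype=Mon; Build=Tue; Test=Wed; Docs=Mon.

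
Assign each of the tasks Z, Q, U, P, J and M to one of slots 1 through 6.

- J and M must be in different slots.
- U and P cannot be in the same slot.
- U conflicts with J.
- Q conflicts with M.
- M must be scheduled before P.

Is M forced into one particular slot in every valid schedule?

M can be 1 (e.g. P=2, M=1, J=2, U=1, Q=2, Z=1) or 2 (e.g. P -> 3; M -> 2; U -> 1; J -> 3; Q -> 1; Z -> 1).

No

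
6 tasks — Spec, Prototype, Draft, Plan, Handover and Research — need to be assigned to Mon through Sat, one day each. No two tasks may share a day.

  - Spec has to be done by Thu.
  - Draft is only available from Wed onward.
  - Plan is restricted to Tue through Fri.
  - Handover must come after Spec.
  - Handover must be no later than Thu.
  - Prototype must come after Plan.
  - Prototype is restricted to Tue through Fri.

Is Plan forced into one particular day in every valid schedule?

No

Plan can be Tue (e.g. Draft in Fri; Prototype in Wed; Plan in Tue; Research in Sat; Spec in Mon; Handover in Thu) or Wed (e.g. Plan=Wed, Research=Sat, Prototype=Thu, Handover=Tue, Spec=Mon, Draft=Fri).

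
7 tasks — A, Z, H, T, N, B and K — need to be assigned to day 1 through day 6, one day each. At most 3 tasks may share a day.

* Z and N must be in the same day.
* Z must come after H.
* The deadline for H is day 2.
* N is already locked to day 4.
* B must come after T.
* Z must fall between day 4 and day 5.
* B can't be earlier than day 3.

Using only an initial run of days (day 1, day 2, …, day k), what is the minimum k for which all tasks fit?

The precedence chain requires at least 2 distinct days.
With at most 3 per day and 7 tasks, at least 3 days are needed.
Z can't be placed before day 4, so the schedule must run through at least day 4.
4 works (last occupied day: day 4): for example T=day 1; K=day 2; H=day 1; A=day 1; Z=day 4; N=day 4; B=day 3.

4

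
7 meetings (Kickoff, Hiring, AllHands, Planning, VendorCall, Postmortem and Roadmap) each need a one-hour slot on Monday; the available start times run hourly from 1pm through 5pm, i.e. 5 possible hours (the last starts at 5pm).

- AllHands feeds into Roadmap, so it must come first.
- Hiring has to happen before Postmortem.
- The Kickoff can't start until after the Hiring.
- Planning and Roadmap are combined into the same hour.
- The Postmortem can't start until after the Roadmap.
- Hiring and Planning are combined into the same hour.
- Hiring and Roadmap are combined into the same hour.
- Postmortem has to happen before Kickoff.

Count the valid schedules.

25

Splitting on Kickoff: it can be 4pm (5), 5pm (20). Listing each branch's schedules as (Hiring, AllHands, Planning, VendorCall, Postmortem, Roadmap):
Kickoff=4pm: (2pm,1pm,2pm,1pm,3pm,2pm) (2pm,1pm,2pm,2pm,3pm,2pm) (2pm,1pm,2pm,3pm,3pm,2pm) (2pm,1pm,2pm,4pm,3pm,2pm) (2pm,1pm,2pm,5pm,3pm,2pm) — 5.
Kickoff=5pm: (2pm,1pm,2pm,1pm,3pm,2pm) (2pm,1pm,2pm,1pm,4pm,2pm) (2pm,1pm,2pm,2pm,3pm,2pm) (2pm,1pm,2pm,2pm,4pm,2pm) (2pm,1pm,2pm,3pm,3pm,2pm) (2pm,1pm,2pm,3pm,4pm,2pm) (2pm,1pm,2pm,4pm,3pm,2pm) (2pm,1pm,2pm,4pm,4pm,2pm) (2pm,1pm,2pm,5pm,3pm,2pm) (2pm,1pm,2pm,5pm,4pm,2pm) (3pm,1pm,3pm,1pm,4pm,3pm) (3pm,1pm,3pm,2pm,4pm,3pm) (3pm,1pm,3pm,3pm,4pm,3pm) (3pm,1pm,3pm,4pm,4pm,3pm) (3pm,1pm,3pm,5pm,4pm,3pm) (3pm,2pm,3pm,1pm,4pm,3pm) (3pm,2pm,3pm,2pm,4pm,3pm) (3pm,2pm,3pm,3pm,4pm,3pm) (3pm,2pm,3pm,4pm,4pm,3pm) (3pm,2pm,3pm,5pm,4pm,3pm) — 20.
Summing: 5 + 20 = 25.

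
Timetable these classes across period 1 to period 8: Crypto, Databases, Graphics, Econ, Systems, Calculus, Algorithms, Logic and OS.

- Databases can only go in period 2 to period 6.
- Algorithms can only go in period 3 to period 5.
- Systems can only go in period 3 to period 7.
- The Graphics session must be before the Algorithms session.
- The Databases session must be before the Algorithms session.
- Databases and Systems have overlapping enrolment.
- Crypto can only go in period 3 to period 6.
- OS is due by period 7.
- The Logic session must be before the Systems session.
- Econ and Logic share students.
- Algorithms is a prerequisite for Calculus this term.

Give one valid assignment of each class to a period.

Algorithms in period 3, Graphics in period 1, Databases in period 2, Calculus in period 4, Crypto in period 3, OS in period 1, Econ in period 2, Systems in period 3, Logic in period 1

Checking: Logic(period 1) before Systems(period 3); Algorithms(period 3) before Calculus(period 4); Graphics(period 1) before Algorithms(period 3); Databases(period 2) before Algorithms(period 3); Econ(period 2) != Logic(period 1); Databases(period 2) != Systems(period 3); Crypto=period 3 in [period 3,period 6]; Databases=period 2 in [period 2,period 6]; Algorithms=period 3 in [period 3,period 5]; OS=period 1 in [period 1,period 7]; Systems=period 3 in [period 3,period 7].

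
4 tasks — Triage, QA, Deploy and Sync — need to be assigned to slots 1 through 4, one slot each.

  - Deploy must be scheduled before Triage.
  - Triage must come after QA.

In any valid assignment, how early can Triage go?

2

Precedence pushes Triage to at least 2.
Triage at 2 is achievable: Sync=1; Deploy=1; QA=1; Triage=2.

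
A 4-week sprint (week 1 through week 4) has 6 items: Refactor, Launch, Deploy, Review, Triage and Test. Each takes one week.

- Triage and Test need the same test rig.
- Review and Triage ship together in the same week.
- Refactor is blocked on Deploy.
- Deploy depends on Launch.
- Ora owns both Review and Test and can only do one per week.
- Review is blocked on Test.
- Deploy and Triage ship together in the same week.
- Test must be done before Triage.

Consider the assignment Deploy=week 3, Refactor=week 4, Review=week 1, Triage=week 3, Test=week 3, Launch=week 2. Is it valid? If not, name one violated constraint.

Review and Triage ship together in the same week — violated.
Deploy depends on Launch — holds.
Triage and Test need the same test rig — violated.
Deploy and Triage ship together in the same week — holds.
Refactor is blocked on Deploy — holds.
Review is blocked on Test — violated.
Ora owns both Review and Test and can only do one per week — holds.
Test must be done before Triage — violated.

Invalid. Review is blocked on Test.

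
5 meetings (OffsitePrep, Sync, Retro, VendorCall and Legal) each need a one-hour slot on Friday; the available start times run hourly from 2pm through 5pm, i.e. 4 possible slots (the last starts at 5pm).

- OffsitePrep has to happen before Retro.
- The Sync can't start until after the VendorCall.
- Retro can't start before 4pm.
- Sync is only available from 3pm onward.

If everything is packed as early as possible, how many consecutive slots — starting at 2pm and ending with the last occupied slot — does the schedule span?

The precedence chain requires at least 2 distinct slots.
Retro can't be placed before 4pm — that is slot 3 counting from 2pm — so the schedule must run through at least 3 slots.
3 works (last occupied slot: 4pm): for example Legal -> 2pm, Sync -> 3pm, VendorCall -> 2pm, OffsitePrep -> 2pm, Retro -> 4pm.

3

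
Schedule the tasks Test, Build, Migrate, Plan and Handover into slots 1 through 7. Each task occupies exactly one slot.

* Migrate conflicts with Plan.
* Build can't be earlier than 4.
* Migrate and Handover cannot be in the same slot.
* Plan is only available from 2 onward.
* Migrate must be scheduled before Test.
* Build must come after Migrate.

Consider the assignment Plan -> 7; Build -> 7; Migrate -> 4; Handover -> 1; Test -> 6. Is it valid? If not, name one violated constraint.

Migrate conflicts with Plan — holds.
Build must come after Migrate — holds.
Plan is only available from 2 onward — holds.
Migrate must be scheduled before Test — holds.
Migrate and Handover cannot be in the same slot — holds.
Build can't be earlier than 4 — holds.

Yes, all constraints hold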